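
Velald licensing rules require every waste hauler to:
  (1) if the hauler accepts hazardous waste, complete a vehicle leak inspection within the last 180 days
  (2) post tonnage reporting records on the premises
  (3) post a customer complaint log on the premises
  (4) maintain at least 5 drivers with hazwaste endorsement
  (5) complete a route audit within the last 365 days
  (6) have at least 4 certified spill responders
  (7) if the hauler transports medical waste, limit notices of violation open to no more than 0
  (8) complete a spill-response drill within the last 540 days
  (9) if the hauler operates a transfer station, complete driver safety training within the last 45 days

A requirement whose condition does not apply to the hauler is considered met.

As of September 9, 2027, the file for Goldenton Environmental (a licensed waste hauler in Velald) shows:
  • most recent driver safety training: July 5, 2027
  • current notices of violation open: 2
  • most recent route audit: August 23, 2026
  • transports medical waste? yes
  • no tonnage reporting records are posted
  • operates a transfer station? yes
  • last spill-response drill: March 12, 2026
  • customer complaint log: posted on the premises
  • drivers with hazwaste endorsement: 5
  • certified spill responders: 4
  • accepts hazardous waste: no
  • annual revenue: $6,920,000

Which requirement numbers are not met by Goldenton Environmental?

1. condition 'accepts hazardous waste' does not hold → requirement n/a → met
2. tonnage reporting records absent → not met
3. customer complaint log present → met
4. drivers with hazwaste endorsement 5 ≥ 5 → met
5. route audit 382 days ago vs limit 365 → not met
6. certified spill responders 4 ≥ 4 → met
7. condition 'transports medical waste' holds; notices of violation open 2 > 0 → not met
8. spill-response drill 546 days ago vs limit 540 → not met
9. condition 'operates a transfer station' holds; driver safety training 66 days ago vs limit 45 → not met
Not met: 2, 5, 7, 8, 9

2, 5, 7, 8, 9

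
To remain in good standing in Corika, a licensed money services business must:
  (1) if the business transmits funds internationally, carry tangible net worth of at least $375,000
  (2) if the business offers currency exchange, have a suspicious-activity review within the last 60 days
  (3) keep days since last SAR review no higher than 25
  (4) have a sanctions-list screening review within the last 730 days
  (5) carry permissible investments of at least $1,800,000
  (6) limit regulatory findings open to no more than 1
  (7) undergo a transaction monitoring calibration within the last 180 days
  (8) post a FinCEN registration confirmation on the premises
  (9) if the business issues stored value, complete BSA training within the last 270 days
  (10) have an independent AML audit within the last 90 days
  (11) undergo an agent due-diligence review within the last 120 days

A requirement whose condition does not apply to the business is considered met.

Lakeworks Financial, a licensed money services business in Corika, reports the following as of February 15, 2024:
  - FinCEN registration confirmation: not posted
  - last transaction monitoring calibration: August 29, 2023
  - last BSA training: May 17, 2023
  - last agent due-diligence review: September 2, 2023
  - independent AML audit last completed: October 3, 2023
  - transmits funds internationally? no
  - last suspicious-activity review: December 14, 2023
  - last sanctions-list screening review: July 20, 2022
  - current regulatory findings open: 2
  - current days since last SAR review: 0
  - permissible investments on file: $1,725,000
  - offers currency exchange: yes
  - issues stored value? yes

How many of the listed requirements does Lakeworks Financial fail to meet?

1. condition 'transmits funds internationally' does not hold → requirement n/a → met
2. condition 'offers currency exchange' holds; suspicious-activity review 63 days ago vs limit 60 → not met
3. days since last SAR review 0 ≤ 25 → met
4. sanctions-list screening review 575 days ago vs limit 730 → met
5. permissible investments $1,725,000 < $1,800,000 → not met
6. regulatory findings open 2 > 1 → not met
7. transaction monitoring calibration 170 days ago vs limit 180 → met
8. FinCEN registration confirmation absent → not met
9. condition 'issues stored value' holds; BSA training 274 days ago vs limit 270 → not met
10. independent AML audit 135 days ago vs limit 90 → not met
11. agent due-diligence review 166 days ago vs limit 120 → not met
Not met: 7 of 11

7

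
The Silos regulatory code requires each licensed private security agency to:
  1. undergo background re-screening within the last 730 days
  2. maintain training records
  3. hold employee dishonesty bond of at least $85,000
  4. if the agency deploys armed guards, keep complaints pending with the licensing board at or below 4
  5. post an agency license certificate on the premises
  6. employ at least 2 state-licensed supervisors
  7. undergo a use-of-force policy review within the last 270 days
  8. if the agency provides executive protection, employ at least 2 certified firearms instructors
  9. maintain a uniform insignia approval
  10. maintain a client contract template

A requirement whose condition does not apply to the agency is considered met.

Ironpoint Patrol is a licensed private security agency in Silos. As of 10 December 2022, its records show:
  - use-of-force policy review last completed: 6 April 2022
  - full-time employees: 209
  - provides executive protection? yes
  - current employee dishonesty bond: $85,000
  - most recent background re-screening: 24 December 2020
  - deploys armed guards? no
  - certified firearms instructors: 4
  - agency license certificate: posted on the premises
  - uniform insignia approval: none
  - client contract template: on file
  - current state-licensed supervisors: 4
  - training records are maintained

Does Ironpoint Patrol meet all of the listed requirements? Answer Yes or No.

No

1. background re-screening 716 days ago vs limit 730 → met
2. training records present → met
3. employee dishonesty bond $85,000 ≥ $85,000 → met
4. condition 'deploys armed guards' does not hold → requirement n/a → met
5. agency license certificate present → met
6. state-licensed supervisors 4 ≥ 2 → met
7. use-of-force policy review 248 days ago vs limit 270 → met
8. condition 'provides executive protection' holds; certified firearms instructors 4 ≥ 2 → met
9. uniform insignia approval absent → not met
10. client contract template present → met
Not met: 9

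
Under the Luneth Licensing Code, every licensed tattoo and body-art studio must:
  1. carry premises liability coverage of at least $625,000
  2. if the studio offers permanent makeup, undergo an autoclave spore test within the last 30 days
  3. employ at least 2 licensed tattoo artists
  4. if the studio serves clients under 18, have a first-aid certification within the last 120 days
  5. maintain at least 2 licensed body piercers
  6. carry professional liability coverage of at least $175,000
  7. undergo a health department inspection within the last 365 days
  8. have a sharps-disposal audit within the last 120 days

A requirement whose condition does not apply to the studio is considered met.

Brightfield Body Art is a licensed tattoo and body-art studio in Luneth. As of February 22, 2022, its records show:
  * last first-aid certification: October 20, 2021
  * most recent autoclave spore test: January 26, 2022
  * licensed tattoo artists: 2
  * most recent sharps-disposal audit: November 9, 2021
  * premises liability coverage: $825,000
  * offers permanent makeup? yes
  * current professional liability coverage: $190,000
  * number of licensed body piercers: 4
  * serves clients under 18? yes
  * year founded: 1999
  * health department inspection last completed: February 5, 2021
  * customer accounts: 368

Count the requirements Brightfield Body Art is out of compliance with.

2

1. premises liability coverage $825,000 ≥ $625,000 → met
2. condition 'offers permanent makeup' holds; autoclave spore test 27 days ago vs limit 30 → met
3. licensed tattoo artists 2 ≥ 2 → met
4. condition 'serves clients under 18' holds; first-aid certification 125 days ago vs limit 120 → not met
5. licensed body piercers 4 ≥ 2 → met
6. professional liability coverage $190,000 ≥ $175,000 → met
7. health department inspection 382 days ago vs limit 365 → not met
8. sharps-disposal audit 105 days ago vs limit 120 → met
Not met: 2 of 8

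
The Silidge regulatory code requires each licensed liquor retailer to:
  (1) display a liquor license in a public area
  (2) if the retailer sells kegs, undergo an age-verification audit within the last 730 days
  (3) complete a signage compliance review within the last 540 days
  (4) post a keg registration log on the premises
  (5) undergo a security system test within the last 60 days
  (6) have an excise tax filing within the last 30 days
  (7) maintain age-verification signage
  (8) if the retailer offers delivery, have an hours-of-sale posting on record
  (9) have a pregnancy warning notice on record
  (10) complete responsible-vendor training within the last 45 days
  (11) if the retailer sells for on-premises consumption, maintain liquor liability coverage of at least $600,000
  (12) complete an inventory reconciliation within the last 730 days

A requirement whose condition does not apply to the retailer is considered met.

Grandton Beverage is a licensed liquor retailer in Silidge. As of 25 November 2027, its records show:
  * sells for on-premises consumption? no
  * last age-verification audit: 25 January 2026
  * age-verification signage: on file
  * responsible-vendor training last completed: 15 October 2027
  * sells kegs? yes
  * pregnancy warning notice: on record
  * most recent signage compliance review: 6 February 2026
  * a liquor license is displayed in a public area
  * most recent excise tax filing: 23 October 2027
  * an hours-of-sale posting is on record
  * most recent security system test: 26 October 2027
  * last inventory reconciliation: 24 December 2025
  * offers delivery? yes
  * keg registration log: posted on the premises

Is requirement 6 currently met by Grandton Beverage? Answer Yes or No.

6. excise tax filing 33 days ago vs limit 30 → not met

No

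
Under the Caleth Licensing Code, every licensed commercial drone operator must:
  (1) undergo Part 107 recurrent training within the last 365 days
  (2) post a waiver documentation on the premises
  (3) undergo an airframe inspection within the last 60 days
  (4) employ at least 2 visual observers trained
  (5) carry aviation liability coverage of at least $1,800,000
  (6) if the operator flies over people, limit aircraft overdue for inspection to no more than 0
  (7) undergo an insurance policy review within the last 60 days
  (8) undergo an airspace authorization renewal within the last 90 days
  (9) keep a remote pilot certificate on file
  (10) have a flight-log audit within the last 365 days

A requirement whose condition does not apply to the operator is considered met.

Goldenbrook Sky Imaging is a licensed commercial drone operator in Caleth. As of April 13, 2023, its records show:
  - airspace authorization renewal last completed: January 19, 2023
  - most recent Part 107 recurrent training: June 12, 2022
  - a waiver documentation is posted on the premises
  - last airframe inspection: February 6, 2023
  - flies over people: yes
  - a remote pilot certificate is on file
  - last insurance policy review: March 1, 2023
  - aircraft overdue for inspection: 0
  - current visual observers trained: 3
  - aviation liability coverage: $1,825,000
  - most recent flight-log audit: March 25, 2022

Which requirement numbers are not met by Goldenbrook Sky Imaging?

1. Part 107 recurrent training 305 days ago vs limit 365 → met
2. waiver documentation present → met
3. airframe inspection 66 days ago vs limit 60 → not met
4. visual observers trained 3 ≥ 2 → met
5. aviation liability coverage $1,825,000 ≥ $1,800,000 → met
6. condition 'flies over people' holds; aircraft overdue for inspection 0 ≤ 0 → met
7. insurance policy review 43 days ago vs limit 60 → met
8. airspace authorization renewal 84 days ago vs limit 90 → met
9. remote pilot certificate present → met
10. flight-log audit 384 days ago vs limit 365 → not met
Not met: 3, 10

3, 10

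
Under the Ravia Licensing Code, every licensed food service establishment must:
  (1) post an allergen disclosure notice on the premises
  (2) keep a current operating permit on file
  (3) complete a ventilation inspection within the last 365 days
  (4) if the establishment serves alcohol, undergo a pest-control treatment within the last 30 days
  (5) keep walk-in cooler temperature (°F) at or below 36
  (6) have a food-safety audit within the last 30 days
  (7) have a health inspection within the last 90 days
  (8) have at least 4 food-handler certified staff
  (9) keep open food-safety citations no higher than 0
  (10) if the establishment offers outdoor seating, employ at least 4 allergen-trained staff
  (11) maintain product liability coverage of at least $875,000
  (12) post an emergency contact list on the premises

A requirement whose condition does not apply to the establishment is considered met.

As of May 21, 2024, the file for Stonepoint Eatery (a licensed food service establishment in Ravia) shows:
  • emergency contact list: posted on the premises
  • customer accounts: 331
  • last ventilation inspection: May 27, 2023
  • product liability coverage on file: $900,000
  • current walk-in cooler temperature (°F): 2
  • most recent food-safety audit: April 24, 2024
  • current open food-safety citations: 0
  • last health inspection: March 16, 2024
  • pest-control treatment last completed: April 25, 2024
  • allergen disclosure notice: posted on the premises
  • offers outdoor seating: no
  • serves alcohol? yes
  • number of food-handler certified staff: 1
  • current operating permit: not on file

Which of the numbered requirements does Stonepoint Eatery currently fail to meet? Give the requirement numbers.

2, 8

1. allergen disclosure notice present → met
2. current operating permit absent → not met
3. ventilation inspection 360 days ago vs limit 365 → met
4. condition 'serves alcohol' holds; pest-control treatment 26 days ago vs limit 30 → met
5. walk-in cooler temperature (°F) 2 ≤ 36 → met
6. food-safety audit 27 days ago vs limit 30 → met
7. health inspection 66 days ago vs limit 90 → met
8. food-handler certified staff 1 < 4 → not met
9. open food-safety citations 0 ≤ 0 → met
10. condition 'offers outdoor seating' does not hold → requirement n/a → met
11. product liability coverage $900,000 ≥ $875,000 → met
12. emergency contact list present → met
Not met: 2, 8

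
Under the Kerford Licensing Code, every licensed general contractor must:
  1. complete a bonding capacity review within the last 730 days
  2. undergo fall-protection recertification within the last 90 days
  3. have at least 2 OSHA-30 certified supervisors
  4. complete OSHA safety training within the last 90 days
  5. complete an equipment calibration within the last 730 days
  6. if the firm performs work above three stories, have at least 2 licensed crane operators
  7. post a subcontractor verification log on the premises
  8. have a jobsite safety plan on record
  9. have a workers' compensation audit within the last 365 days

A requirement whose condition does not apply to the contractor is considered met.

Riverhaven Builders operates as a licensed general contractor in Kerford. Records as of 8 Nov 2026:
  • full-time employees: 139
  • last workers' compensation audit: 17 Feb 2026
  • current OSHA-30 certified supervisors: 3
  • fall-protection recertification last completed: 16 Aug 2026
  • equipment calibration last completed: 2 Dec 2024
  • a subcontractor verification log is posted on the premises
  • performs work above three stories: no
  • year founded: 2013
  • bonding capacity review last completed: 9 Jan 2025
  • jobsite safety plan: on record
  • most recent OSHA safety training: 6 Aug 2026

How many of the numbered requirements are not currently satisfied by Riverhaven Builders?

1. bonding capacity review 668 days ago vs limit 730 → met
2. fall-protection recertification 84 days ago vs limit 90 → met
3. OSHA-30 certified supervisors 3 ≥ 2 → met
4. OSHA safety training 94 days ago vs limit 90 → not met
5. equipment calibration 706 days ago vs limit 730 → met
6. condition 'performs work above three stories' does not hold → requirement n/a → met
7. subcontractor verification log present → met
8. jobsite safety plan present → met
9. workers' compensation audit 264 days ago vs limit 365 → met
Not met: 1 of 9

1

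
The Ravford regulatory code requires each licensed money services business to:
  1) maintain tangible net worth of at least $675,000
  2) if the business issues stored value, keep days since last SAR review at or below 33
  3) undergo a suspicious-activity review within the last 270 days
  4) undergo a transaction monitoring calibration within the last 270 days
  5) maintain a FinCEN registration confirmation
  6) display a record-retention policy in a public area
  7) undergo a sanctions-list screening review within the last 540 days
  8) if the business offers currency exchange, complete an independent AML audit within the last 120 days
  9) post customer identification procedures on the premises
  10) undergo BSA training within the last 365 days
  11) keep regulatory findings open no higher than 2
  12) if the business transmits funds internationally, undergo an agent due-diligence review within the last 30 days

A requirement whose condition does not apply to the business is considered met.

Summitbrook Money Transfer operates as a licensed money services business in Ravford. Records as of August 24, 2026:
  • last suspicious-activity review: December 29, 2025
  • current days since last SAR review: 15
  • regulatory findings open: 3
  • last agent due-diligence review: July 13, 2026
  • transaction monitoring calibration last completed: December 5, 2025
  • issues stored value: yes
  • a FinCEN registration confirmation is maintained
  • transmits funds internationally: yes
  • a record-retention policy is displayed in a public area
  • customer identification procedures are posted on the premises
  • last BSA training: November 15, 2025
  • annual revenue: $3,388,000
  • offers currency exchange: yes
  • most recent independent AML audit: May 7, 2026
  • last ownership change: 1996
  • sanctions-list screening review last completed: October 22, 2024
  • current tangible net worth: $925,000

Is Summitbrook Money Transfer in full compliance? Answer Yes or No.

1. tangible net worth $925,000 ≥ $675,000 → met
2. condition 'issues stored value' holds; days since last SAR review 15 ≤ 33 → met
3. suspicious-activity review 238 days ago vs limit 270 → met
4. transaction monitoring calibration 262 days ago vs limit 270 → met
5. FinCEN registration confirmation present → met
6. record-retention policy present → met
7. sanctions-list screening review 671 days ago vs limit 540 → not met
8. condition 'offers currency exchange' holds; independent AML audit 109 days ago vs limit 120 → met
9. customer identification procedures present → met
10. BSA training 282 days ago vs limit 365 → met
11. regulatory findings open 3 > 2 → not met
12. condition 'transmits funds internationally' holds; agent due-diligence review 42 days ago vs limit 30 → not met
Not met: 7, 11, 12

No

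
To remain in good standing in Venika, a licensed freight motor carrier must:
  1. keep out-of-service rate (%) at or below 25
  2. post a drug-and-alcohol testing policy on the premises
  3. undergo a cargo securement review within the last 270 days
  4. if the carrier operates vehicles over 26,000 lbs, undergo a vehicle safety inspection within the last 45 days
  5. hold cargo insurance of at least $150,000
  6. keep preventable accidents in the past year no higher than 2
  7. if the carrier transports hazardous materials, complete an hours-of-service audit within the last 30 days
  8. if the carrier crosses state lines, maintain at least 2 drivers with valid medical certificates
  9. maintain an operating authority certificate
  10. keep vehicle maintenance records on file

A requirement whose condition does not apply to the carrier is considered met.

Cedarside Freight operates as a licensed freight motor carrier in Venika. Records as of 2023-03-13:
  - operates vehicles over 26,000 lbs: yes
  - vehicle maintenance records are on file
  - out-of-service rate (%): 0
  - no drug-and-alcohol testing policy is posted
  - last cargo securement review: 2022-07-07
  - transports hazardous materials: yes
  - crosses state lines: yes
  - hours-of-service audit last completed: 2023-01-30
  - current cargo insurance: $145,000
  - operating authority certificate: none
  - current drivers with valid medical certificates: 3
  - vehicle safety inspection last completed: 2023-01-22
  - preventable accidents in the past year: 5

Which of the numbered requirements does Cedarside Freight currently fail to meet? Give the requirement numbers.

2, 4, 5, 6, 7, 9

1. out-of-service rate (%) 0 ≤ 25 → met
2. drug-and-alcohol testing policy absent → not met
3. cargo securement review 249 days ago vs limit 270 → met
4. condition 'operates vehicles over 26,000 lbs' holds; vehicle safety inspection 50 days ago vs limit 45 → not met
5. cargo insurance $145,000 < $150,000 → not met
6. preventable accidents in the past year 5 > 2 → not met
7. condition 'transports hazardous materials' holds; hours-of-service audit 42 days ago vs limit 30 → not met
8. condition 'crosses state lines' holds; drivers with valid medical certificates 3 ≥ 2 → met
9. operating authority certificate absent → not met
10. vehicle maintenance records present → met
Not met: 2, 4, 5, 6, 7, 9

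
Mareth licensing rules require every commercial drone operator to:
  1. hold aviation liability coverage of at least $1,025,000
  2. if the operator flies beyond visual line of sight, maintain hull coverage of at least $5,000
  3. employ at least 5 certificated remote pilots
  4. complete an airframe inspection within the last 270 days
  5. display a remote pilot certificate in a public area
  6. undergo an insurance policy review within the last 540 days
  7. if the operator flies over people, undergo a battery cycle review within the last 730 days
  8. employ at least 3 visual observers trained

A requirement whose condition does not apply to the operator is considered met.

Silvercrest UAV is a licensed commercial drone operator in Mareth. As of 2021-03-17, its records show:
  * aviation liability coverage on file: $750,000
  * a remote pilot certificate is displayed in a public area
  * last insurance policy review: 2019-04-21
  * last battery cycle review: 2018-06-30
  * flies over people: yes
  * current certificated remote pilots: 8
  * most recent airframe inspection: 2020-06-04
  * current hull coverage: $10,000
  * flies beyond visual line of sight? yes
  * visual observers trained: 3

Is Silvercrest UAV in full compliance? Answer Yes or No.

No

1. aviation liability coverage $750,000 < $1,025,000 → not met
2. condition 'flies beyond visual line of sight' holds; hull coverage $10,000 ≥ $5,000 → met
3. certificated remote pilots 8 ≥ 5 → met
4. airframe inspection 286 days ago vs limit 270 → not met
5. remote pilot certificate present → met
6. insurance policy review 696 days ago vs limit 540 → not met
7. condition 'flies over people' holds; battery cycle review 991 days ago vs limit 730 → not met
8. visual observers trained 3 ≥ 3 → met
Not met: 1, 4, 6, 7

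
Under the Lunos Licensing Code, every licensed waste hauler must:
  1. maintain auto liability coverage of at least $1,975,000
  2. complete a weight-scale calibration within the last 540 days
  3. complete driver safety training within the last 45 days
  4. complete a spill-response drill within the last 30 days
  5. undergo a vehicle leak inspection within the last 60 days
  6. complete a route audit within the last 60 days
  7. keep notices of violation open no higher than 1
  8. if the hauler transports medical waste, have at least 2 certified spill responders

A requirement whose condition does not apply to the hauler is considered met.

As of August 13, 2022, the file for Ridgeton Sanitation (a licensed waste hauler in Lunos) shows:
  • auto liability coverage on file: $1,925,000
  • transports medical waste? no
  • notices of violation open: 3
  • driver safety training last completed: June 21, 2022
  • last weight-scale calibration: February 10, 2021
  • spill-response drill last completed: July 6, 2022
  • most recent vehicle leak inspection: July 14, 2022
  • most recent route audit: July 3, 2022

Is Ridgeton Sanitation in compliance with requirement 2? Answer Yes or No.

No

2. weight-scale calibration 549 days ago vs limit 540 → not met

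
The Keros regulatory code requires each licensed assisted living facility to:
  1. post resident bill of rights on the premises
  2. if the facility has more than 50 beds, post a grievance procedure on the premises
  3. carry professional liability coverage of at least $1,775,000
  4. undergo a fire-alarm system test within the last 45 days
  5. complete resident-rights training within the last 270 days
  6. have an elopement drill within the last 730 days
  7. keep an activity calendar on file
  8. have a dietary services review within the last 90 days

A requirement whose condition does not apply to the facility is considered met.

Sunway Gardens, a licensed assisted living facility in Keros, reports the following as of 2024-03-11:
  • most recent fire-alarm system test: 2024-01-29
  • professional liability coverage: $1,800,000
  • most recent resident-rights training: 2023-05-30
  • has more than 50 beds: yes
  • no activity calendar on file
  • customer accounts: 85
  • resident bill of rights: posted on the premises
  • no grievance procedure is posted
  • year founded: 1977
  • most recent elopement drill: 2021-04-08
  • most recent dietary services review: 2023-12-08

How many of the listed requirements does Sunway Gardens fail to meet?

1. resident bill of rights present → met
2. condition 'has more than 50 beds' holds; grievance procedure absent → not met
3. professional liability coverage $1,800,000 ≥ $1,775,000 → met
4. fire-alarm system test 42 days ago vs limit 45 → met
5. resident-rights training 286 days ago vs limit 270 → not met
6. elopement drill 1068 days ago vs limit 730 → not met
7. activity calendar absent → not met
8. dietary services review 94 days ago vs limit 90 → not met
Not met: 5 of 8

5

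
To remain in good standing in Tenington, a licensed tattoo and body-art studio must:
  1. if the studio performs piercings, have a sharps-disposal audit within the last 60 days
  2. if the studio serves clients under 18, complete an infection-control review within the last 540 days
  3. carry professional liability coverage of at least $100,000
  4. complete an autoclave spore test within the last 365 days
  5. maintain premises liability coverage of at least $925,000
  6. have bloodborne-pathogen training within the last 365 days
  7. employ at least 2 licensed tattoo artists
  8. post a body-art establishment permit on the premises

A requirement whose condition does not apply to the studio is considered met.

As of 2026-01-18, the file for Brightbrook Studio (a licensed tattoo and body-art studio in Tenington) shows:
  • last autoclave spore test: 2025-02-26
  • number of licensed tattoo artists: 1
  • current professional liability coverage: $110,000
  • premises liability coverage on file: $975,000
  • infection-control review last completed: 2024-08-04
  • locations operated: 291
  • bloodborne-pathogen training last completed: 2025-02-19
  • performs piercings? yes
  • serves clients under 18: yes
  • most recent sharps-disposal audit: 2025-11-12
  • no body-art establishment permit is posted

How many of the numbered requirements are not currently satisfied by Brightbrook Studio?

1. condition 'performs piercings' holds; sharps-disposal audit 67 days ago vs limit 60 → not met
2. condition 'serves clients under 18' holds; infection-control review 532 days ago vs limit 540 → met
3. professional liability coverage $110,000 ≥ $100,000 → met
4. autoclave spore test 326 days ago vs limit 365 → met
5. premises liability coverage $975,000 ≥ $925,000 → met
6. bloodborne-pathogen training 333 days ago vs limit 365 → met
7. licensed tattoo artists 1 < 2 → not met
8. body-art establishment permit absent → not met
Not met: 3 of 8

3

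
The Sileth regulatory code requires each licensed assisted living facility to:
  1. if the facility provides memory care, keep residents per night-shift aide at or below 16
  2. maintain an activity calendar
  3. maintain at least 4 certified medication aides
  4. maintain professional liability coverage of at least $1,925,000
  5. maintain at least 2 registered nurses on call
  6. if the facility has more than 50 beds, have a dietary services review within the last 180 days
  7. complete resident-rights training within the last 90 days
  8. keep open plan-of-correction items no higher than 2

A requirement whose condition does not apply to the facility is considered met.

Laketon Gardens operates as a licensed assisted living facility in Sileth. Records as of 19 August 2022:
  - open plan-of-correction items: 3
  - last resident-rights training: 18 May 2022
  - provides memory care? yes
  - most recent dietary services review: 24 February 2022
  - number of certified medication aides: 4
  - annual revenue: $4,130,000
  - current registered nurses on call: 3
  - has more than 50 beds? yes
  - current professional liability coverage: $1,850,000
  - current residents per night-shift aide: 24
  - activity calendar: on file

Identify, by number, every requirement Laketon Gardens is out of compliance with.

1, 4, 7, 8

1. condition 'provides memory care' holds; residents per night-shift aide 24 > 16 → not met
2. activity calendar present → met
3. certified medication aides 4 ≥ 4 → met
4. professional liability coverage $1,850,000 < $1,925,000 → not met
5. registered nurses on call 3 ≥ 2 → met
6. condition 'has more than 50 beds' holds; dietary services review 176 days ago vs limit 180 → met
7. resident-rights training 93 days ago vs limit 90 → not met
8. open plan-of-correction items 3 > 2 → not met
Not met: 1, 4, 7, 8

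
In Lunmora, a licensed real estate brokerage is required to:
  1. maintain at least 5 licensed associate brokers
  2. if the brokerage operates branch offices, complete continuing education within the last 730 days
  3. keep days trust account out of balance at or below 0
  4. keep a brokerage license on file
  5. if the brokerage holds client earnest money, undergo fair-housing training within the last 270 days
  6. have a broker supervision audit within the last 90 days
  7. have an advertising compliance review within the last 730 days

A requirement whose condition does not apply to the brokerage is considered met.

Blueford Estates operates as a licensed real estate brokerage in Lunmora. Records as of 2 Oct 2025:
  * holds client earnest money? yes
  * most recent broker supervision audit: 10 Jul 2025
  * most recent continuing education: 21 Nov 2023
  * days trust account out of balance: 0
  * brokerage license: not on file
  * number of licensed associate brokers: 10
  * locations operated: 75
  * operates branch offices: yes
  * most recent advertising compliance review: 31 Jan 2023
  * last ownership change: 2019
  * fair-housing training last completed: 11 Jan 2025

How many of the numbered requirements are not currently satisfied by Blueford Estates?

1. licensed associate brokers 10 ≥ 5 → met
2. condition 'operates branch offices' holds; continuing education 681 days ago vs limit 730 → met
3. days trust account out of balance 0 ≤ 0 → met
4. brokerage license absent → not met
5. condition 'holds client earnest money' holds; fair-housing training 264 days ago vs limit 270 → met
6. broker supervision audit 84 days ago vs limit 90 → met
7. advertising compliance review 975 days ago vs limit 730 → not met
Not met: 2 of 7

2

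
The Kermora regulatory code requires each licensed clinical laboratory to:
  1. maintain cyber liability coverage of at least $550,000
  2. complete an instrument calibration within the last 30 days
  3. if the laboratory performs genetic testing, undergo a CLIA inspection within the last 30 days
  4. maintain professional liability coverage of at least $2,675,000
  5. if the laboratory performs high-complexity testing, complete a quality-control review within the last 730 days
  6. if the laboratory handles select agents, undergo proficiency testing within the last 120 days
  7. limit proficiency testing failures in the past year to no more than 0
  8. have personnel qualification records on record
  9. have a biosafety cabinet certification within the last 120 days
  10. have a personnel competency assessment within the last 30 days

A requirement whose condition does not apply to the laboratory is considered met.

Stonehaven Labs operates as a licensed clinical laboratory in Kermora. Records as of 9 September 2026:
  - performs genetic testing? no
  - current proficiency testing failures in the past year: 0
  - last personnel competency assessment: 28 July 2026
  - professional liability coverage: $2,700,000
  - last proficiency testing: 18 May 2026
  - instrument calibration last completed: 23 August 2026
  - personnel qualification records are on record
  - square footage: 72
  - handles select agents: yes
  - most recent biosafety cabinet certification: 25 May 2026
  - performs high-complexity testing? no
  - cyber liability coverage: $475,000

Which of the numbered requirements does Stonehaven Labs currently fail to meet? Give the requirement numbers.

1, 10

1. cyber liability coverage $475,000 < $550,000 → not met
2. instrument calibration 17 days ago vs limit 30 → met
3. condition 'performs genetic testing' does not hold → requirement n/a → met
4. professional liability coverage $2,700,000 ≥ $2,675,000 → met
5. condition 'performs high-complexity testing' does not hold → requirement n/a → met
6. condition 'handles select agents' holds; proficiency testing 114 days ago vs limit 120 → met
7. proficiency testing failures in the past year 0 ≤ 0 → met
8. personnel qualification records present → met
9. biosafety cabinet certification 107 days ago vs limit 120 → met
10. personnel competency assessment 43 days ago vs limit 30 → not met
Not met: 1, 10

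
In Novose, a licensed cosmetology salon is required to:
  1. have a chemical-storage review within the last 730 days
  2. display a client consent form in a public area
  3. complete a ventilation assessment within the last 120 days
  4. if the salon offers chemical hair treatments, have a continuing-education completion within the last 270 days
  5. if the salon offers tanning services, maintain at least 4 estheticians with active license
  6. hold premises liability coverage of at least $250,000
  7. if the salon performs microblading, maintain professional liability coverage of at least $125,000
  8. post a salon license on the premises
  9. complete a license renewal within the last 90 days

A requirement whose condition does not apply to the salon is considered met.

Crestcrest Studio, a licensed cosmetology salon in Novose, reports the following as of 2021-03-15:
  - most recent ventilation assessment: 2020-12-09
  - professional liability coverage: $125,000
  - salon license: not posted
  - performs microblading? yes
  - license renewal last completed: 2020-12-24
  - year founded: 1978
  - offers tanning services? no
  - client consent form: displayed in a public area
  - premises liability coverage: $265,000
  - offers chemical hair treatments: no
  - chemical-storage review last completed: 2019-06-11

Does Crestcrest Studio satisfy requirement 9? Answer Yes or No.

Yes

9. license renewal 81 days ago vs limit 90 → met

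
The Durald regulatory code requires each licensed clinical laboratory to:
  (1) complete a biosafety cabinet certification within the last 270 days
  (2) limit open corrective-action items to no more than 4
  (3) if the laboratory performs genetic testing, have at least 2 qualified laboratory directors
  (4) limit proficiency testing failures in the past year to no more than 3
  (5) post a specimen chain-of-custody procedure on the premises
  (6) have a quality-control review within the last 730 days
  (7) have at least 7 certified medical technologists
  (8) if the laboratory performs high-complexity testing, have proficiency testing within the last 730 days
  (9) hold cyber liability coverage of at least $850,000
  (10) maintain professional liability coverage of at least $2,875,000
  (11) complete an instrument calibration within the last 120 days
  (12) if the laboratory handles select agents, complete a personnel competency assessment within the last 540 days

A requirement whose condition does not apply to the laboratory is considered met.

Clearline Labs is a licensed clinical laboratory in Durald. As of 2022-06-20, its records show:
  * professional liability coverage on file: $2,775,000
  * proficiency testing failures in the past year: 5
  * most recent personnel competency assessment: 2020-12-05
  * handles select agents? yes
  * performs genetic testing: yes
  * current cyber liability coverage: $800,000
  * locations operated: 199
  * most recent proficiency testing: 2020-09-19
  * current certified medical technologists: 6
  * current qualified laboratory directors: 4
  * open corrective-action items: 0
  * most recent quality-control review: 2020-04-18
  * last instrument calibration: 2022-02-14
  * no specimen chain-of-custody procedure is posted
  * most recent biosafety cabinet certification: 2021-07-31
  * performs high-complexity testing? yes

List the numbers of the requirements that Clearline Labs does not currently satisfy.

1, 4, 5, 6, 7, 9, 10, 11, 12

1. biosafety cabinet certification 324 days ago vs limit 270 → not met
2. open corrective-action items 0 ≤ 4 → met
3. condition 'performs genetic testing' holds; qualified laboratory directors 4 ≥ 2 → met
4. proficiency testing failures in the past year 5 > 3 → not met
5. specimen chain-of-custody procedure absent → not met
6. quality-control review 793 days ago vs limit 730 → not met
7. certified medical technologists 6 < 7 → not met
8. condition 'performs high-complexity testing' holds; proficiency testing 639 days ago vs limit 730 → met
9. cyber liability coverage $800,000 < $850,000 → not met
10. professional liability coverage $2,775,000 < $2,875,000 → not met
11. instrument calibration 126 days ago vs limit 120 → not met
12. condition 'handles select agents' holds; personnel competency assessment 562 days ago vs limit 540 → not met
Not met: 1, 4, 5, 6, 7, 9, 10, 11, 12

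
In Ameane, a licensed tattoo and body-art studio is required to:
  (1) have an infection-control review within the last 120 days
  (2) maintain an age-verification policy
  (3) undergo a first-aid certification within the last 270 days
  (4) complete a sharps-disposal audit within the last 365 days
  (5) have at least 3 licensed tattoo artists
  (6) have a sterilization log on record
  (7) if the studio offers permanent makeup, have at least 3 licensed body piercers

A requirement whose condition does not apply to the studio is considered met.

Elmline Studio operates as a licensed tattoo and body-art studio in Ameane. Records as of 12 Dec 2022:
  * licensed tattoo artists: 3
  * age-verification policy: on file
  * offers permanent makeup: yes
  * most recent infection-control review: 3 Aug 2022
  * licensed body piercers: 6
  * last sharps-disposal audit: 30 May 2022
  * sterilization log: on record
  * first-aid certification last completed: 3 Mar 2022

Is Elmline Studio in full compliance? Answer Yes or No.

No

1. infection-control review 131 days ago vs limit 120 → not met
2. age-verification policy present → met
3. first-aid certification 284 days ago vs limit 270 → not met
4. sharps-disposal audit 196 days ago vs limit 365 → met
5. licensed tattoo artists 3 ≥ 3 → met
6. sterilization log present → met
7. condition 'offers permanent makeup' holds; licensed body piercers 6 ≥ 3 → met
Not met: 1, 3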